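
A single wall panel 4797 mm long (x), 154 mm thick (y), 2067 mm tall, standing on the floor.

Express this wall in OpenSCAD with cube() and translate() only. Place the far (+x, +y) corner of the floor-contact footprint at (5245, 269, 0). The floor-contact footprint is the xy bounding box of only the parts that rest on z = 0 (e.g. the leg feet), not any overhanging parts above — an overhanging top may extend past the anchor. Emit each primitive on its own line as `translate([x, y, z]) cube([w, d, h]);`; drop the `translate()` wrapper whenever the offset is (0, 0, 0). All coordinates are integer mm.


translate([448, 115, 0]) cube([4797, 154, 2067]);


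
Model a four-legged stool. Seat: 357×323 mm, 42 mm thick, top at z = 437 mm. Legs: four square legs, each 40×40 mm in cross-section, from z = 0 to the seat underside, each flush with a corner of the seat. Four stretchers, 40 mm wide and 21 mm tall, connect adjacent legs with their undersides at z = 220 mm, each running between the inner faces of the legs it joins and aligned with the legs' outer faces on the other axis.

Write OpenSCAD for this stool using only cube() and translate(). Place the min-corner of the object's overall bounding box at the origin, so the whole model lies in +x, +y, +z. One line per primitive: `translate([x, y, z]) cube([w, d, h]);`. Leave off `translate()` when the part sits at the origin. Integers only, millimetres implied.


translate([0, 0, 395]) cube([357, 323, 42]);
cube([40, 40, 395]);
translate([317, 0, 0]) cube([40, 40, 395]);
translate([0, 283, 0]) cube([40, 40, 395]);
translate([317, 283, 0]) cube([40, 40, 395]);
translate([40, 0, 220]) cube([277, 40, 21]);
translate([40, 283, 220]) cube([277, 40, 21]);
translate([0, 40, 220]) cube([40, 243, 21]);
translate([317, 40, 220]) cube([40, 243, 21]);


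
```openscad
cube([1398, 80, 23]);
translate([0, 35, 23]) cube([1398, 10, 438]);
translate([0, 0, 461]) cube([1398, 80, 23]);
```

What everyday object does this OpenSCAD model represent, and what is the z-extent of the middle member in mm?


An I-beam. The web height is 438 mm.

Two wide flanges with a thin centred web — an I-beam. Overall 484 mm minus two 23 mm flanges gives a web of 484 − 2·23 = 438 mm.


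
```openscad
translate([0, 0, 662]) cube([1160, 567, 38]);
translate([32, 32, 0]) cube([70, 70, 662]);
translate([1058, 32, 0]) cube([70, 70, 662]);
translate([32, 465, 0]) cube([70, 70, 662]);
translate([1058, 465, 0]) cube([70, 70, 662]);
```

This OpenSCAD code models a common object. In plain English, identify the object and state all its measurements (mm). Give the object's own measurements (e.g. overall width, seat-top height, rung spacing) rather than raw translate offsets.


A rectangular dining table. The top is 1160×567×38 mm with its upper surface at z = 700 mm. It stands on four 70×70 mm square legs, each inset 32 mm from the nearest pair of top edges, running from the floor to the underside of the top.


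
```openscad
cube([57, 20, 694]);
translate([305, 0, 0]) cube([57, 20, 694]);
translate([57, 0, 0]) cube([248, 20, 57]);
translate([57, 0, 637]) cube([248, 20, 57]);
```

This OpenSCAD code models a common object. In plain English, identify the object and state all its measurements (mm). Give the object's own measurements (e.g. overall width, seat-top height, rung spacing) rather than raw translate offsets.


A rectangular picture frame lying in the x–z plane (depth along y). The opening is 248 mm wide (x) by 580 mm tall (z), surrounded by a border 57 mm wide on all four sides. The frame is 20 mm deep and is made of two full-height vertical stiles with two horizontal rails fitted between them.


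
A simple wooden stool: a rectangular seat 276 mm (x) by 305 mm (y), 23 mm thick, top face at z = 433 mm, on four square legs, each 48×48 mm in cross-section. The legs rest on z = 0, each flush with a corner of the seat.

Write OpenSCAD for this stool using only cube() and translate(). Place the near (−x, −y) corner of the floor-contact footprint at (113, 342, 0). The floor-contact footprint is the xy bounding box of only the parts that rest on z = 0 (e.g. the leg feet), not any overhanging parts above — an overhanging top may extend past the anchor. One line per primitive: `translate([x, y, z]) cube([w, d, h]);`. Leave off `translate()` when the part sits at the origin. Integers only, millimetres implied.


translate([113, 342, 410]) cube([276, 305, 23]);
translate([113, 342, 0]) cube([48, 48, 410]);
translate([341, 342, 0]) cube([48, 48, 410]);
translate([113, 599, 0]) cube([48, 48, 410]);
translate([341, 599, 0]) cube([48, 48, 410]);


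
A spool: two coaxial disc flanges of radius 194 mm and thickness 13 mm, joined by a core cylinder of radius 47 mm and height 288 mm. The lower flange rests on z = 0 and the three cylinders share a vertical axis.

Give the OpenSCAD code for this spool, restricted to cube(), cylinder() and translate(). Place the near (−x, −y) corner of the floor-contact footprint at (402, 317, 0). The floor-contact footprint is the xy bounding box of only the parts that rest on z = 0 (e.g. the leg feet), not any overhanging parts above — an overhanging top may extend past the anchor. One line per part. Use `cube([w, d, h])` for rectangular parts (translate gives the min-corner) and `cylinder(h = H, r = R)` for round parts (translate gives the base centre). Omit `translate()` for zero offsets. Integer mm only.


translate([596, 511, 0]) cylinder(h = 13, r = 194);
translate([596, 511, 13]) cylinder(h = 288, r = 47);
translate([596, 511, 301]) cylinder(h = 13, r = 194);


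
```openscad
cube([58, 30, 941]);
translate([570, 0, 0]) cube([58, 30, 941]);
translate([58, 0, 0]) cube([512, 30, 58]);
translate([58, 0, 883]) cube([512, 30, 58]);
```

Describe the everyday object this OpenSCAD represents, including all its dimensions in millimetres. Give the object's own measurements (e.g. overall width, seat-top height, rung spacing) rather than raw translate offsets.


A rectangular picture frame lying in the x–z plane (depth along y). The opening is 512 mm wide (x) by 825 mm tall (z), surrounded by a border 58 mm wide on all four sides. The frame is 30 mm deep and is made of two full-height vertical stiles with two horizontal rails fitted between them.


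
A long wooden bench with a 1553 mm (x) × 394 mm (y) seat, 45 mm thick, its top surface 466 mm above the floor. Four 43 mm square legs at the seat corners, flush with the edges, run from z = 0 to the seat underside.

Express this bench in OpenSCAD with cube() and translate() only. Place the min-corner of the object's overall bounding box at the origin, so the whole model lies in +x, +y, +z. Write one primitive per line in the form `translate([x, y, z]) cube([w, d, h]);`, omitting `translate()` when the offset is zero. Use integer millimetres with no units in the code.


translate([0, 0, 421]) cube([1553, 394, 45]);
cube([43, 43, 421]);
translate([0, 351, 0]) cube([43, 43, 421]);
translate([1510, 0, 0]) cube([43, 43, 421]);
translate([1510, 351, 0]) cube([43, 43, 421]);


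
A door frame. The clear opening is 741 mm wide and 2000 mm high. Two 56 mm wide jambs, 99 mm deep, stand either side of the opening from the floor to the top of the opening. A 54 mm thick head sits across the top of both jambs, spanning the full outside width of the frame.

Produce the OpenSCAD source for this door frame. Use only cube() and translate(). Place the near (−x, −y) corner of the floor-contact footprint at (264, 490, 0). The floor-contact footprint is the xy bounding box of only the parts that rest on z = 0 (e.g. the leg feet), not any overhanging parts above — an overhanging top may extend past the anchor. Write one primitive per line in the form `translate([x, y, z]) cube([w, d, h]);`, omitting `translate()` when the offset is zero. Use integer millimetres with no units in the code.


translate([264, 490, 0]) cube([56, 99, 2000]);
translate([1061, 490, 0]) cube([56, 99, 2000]);
translate([264, 490, 2000]) cube([853, 99, 54]);


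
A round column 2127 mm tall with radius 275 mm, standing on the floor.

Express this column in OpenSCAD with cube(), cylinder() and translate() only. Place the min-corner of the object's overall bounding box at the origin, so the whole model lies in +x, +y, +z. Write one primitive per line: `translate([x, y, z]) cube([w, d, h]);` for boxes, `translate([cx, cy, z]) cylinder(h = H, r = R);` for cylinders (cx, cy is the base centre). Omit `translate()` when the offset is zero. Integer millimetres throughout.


translate([275, 275, 0]) cylinder(h = 2127, r = 275);


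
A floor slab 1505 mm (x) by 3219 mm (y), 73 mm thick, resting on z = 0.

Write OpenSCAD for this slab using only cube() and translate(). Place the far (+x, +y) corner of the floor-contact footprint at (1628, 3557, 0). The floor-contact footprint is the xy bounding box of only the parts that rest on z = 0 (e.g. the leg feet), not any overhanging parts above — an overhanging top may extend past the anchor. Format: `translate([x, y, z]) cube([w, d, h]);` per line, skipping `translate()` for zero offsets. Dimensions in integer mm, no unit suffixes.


translate([123, 338, 0]) cube([1505, 3219, 73]);


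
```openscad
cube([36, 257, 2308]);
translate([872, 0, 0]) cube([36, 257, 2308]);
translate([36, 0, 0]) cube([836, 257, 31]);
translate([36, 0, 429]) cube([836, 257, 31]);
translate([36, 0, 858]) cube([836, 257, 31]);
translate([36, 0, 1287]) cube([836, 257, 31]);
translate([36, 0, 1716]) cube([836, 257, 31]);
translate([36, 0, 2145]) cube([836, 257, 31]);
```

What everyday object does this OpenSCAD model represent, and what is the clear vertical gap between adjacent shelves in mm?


A bookshelf. The clear shelf gap is 398 mm.

Two tall side panels with 6 horizontal boards between them — a bookshelf. The first two shelf undersides are at z = 0 and z = 429; with shelf thickness 31, the clear gap is 429 − 0 − 31 = 398 mm.


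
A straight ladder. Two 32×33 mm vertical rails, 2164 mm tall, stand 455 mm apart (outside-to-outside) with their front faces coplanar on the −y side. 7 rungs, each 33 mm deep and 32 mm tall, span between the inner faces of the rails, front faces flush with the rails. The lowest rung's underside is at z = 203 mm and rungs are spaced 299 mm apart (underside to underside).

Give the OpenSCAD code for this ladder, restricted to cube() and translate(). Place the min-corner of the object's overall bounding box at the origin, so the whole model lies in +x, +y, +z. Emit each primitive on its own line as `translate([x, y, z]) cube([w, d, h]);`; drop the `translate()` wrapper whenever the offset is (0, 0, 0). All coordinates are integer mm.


cube([32, 33, 2164]);
translate([423, 0, 0]) cube([32, 33, 2164]);
translate([32, 0, 203]) cube([391, 33, 32]);
translate([32, 0, 502]) cube([391, 33, 32]);
translate([32, 0, 801]) cube([391, 33, 32]);
translate([32, 0, 1100]) cube([391, 33, 32]);
translate([32, 0, 1399]) cube([391, 33, 32]);
translate([32, 0, 1698]) cube([391, 33, 32]);
translate([32, 0, 1997]) cube([391, 33, 32]);


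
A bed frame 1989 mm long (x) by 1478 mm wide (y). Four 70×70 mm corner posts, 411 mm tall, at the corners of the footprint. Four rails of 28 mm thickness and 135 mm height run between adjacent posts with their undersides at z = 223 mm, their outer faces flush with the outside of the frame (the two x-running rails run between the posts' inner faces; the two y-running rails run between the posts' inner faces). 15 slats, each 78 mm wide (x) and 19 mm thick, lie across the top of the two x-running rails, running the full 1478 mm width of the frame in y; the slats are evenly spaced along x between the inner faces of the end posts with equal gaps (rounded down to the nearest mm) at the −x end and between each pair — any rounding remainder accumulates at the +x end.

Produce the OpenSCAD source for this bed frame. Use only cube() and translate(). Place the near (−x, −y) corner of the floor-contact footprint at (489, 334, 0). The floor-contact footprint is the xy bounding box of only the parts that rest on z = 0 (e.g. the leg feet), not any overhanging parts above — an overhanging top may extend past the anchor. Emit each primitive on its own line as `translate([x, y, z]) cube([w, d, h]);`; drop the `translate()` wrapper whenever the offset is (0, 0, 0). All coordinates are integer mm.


// slat z = rail_z + rail_h = 223 + 135 = 358
// slat gap = ⌊(1849 − 15·78) / 16⌋ = 42
translate([489, 334, 0]) cube([70, 70, 411]);
translate([489, 1742, 0]) cube([70, 70, 411]);
translate([2408, 334, 0]) cube([70, 70, 411]);
translate([2408, 1742, 0]) cube([70, 70, 411]);
translate([559, 334, 223]) cube([1849, 28, 135]);
translate([559, 1784, 223]) cube([1849, 28, 135]);
translate([489, 404, 223]) cube([28, 1338, 135]);
translate([2450, 404, 223]) cube([28, 1338, 135]);
translate([601, 334, 358]) cube([78, 1478, 19]);
translate([721, 334, 358]) cube([78, 1478, 19]);
translate([841, 334, 358]) cube([78, 1478, 19]);
translate([961, 334, 358]) cube([78, 1478, 19]);
translate([1081, 334, 358]) cube([78, 1478, 19]);
translate([1201, 334, 358]) cube([78, 1478, 19]);
translate([1321, 334, 358]) cube([78, 1478, 19]);
translate([1441, 334, 358]) cube([78, 1478, 19]);
translate([1561, 334, 358]) cube([78, 1478, 19]);
translate([1681, 334, 358]) cube([78, 1478, 19]);
translate([1801, 334, 358]) cube([78, 1478, 19]);
translate([1921, 334, 358]) cube([78, 1478, 19]);
translate([2041, 334, 358]) cube([78, 1478, 19]);
translate([2161, 334, 358]) cube([78, 1478, 19]);
translate([2281, 334, 358]) cube([78, 1478, 19]);


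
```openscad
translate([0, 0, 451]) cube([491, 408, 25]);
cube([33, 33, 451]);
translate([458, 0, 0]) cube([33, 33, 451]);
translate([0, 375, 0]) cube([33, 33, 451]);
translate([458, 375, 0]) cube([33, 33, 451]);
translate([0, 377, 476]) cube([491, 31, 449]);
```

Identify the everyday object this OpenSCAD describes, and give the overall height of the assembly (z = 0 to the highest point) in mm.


A chair. The overall height is 925 mm.

A slab on four corner posts with a tall panel at the back — a chair. The seat slab sits at z = 451 with thickness 25, and the 449 mm backrest starts at the seat top, so the overall height is 451 + 25 + 449 = 925 mm.


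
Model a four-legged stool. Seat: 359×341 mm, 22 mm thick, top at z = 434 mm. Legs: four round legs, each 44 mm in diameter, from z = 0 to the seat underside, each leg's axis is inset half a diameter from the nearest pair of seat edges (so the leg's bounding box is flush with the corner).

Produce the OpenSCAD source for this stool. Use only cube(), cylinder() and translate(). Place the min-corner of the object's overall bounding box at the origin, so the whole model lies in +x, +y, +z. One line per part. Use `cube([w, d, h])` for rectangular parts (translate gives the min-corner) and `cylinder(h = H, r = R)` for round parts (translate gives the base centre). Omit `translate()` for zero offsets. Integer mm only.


// leg_h = 434 - 22 = 412
translate([0, 0, 412]) cube([359, 341, 22]);
translate([22, 22, 0]) cylinder(h = 412, r = 22);
translate([337, 22, 0]) cylinder(h = 412, r = 22);
translate([22, 319, 0]) cylinder(h = 412, r = 22);
translate([337, 319, 0]) cylinder(h = 412, r = 22);


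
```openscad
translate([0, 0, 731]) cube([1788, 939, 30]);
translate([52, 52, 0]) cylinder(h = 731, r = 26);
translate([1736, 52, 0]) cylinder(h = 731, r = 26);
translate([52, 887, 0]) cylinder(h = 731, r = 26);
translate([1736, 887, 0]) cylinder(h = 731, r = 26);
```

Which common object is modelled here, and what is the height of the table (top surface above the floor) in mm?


A table. The table height is 761 mm.

A 1788×939×30 slab sits at z = 731 on four Ø52 mm round legs — a table. The top surface is at 731 + 30 = 761 mm.


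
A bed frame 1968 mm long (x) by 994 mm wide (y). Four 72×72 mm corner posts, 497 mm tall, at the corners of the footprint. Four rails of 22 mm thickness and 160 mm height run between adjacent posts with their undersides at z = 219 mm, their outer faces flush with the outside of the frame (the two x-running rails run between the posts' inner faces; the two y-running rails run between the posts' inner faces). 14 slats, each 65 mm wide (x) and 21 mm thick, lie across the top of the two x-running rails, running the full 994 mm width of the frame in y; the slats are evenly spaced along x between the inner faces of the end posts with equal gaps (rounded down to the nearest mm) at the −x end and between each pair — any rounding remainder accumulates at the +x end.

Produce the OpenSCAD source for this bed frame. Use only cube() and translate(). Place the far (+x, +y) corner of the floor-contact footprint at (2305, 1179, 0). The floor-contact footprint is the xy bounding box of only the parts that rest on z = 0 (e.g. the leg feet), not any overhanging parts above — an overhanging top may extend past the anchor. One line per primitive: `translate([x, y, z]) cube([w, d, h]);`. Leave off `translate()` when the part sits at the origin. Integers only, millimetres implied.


translate([337, 185, 0]) cube([72, 72, 497]);
translate([337, 1107, 0]) cube([72, 72, 497]);
translate([2233, 185, 0]) cube([72, 72, 497]);
translate([2233, 1107, 0]) cube([72, 72, 497]);
translate([409, 185, 219]) cube([1824, 22, 160]);
translate([409, 1157, 219]) cube([1824, 22, 160]);
translate([337, 257, 219]) cube([22, 850, 160]);
translate([2283, 257, 219]) cube([22, 850, 160]);
translate([469, 185, 379]) cube([65, 994, 21]);
translate([594, 185, 379]) cube([65, 994, 21]);
translate([719, 185, 379]) cube([65, 994, 21]);
translate([844, 185, 379]) cube([65, 994, 21]);
translate([969, 185, 379]) cube([65, 994, 21]);
translate([1094, 185, 379]) cube([65, 994, 21]);
translate([1219, 185, 379]) cube([65, 994, 21]);
translate([1344, 185, 379]) cube([65, 994, 21]);
translate([1469, 185, 379]) cube([65, 994, 21]);
translate([1594, 185, 379]) cube([65, 994, 21]);
translate([1719, 185, 379]) cube([65, 994, 21]);
translate([1844, 185, 379]) cube([65, 994, 21]);
translate([1969, 185, 379]) cube([65, 994, 21]);
translate([2094, 185, 379]) cube([65, 994, 21]);


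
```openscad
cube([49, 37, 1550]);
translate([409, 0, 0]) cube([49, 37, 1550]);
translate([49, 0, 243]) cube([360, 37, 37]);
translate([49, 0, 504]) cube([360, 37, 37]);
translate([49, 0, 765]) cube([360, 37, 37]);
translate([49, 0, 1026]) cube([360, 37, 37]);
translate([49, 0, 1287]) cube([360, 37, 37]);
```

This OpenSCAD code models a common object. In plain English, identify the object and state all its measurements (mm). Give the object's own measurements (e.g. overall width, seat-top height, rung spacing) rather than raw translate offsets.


A straight ladder. Two 49×37 mm vertical rails, 1550 mm tall, stand 458 mm apart (outside-to-outside) with their front faces coplanar on the −y side. 5 rungs, each 37 mm deep and 37 mm tall, span between the inner faces of the rails, front faces flush with the rails. The lowest rung's underside is at z = 243 mm and rungs are spaced 261 mm apart (underside to underside).


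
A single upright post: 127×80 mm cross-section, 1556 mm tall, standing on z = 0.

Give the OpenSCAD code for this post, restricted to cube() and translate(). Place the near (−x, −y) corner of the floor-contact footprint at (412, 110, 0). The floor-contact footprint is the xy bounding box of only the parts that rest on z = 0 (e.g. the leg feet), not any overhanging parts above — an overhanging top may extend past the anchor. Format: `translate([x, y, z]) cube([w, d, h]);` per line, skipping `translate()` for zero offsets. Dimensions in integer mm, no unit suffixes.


translate([412, 110, 0]) cube([127, 80, 1556]);


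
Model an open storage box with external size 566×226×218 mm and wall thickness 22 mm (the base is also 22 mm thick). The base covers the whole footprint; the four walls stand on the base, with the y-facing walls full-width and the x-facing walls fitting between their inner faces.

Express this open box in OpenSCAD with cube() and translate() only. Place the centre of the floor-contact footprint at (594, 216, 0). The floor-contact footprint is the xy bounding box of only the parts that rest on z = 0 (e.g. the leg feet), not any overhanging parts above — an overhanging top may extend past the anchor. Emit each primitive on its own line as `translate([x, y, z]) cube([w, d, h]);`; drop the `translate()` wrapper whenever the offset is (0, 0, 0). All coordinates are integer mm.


translate([311, 103, 0]) cube([566, 226, 22]);
translate([311, 103, 22]) cube([566, 22, 196]);
translate([311, 307, 22]) cube([566, 22, 196]);
translate([311, 125, 22]) cube([22, 182, 196]);
translate([855, 125, 22]) cube([22, 182, 196]);


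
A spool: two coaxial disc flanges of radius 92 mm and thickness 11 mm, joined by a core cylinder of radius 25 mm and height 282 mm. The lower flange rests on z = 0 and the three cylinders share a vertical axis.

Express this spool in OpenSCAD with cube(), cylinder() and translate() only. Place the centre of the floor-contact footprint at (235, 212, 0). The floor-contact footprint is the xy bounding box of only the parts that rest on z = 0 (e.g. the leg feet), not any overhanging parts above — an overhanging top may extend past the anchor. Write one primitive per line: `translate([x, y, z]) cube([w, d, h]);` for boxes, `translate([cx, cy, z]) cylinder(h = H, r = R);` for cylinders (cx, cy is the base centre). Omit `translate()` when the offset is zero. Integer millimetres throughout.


translate([235, 212, 0]) cylinder(h = 11, r = 92);
translate([235, 212, 11]) cylinder(h = 282, r = 25);
translate([235, 212, 293]) cylinder(h = 11, r = 92);


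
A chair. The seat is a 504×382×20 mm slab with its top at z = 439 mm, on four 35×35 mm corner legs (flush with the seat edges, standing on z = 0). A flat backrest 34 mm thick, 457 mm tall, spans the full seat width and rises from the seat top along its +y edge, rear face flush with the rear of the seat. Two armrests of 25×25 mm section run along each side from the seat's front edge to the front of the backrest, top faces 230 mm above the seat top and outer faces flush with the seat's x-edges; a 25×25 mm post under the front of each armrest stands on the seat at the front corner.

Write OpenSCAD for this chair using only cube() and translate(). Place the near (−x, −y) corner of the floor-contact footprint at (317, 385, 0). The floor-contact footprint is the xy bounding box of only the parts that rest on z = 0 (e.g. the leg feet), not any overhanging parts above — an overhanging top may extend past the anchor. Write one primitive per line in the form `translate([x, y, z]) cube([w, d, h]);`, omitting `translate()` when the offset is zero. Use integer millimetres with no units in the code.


// leg_h = 439 - 20 = 419
// arm post h = 230 - 25 = 205
translate([317, 385, 419]) cube([504, 382, 20]);
translate([317, 385, 0]) cube([35, 35, 419]);
translate([786, 385, 0]) cube([35, 35, 419]);
translate([317, 732, 0]) cube([35, 35, 419]);
translate([786, 732, 0]) cube([35, 35, 419]);
translate([317, 733, 439]) cube([504, 34, 457]);
translate([317, 385, 644]) cube([25, 348, 25]);
translate([796, 385, 644]) cube([25, 348, 25]);
translate([317, 385, 439]) cube([25, 25, 205]);
translate([796, 385, 439]) cube([25, 25, 205]);


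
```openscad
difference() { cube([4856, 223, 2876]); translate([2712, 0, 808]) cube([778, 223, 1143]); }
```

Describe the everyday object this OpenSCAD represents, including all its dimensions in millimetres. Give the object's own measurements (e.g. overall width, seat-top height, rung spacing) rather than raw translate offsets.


A wall 4856 mm long (x), 223 mm thick (y), 2876 mm tall, with a rectangular window opening cut through it. The opening is 778 mm wide and 1143 mm tall; its sill is at z = 808 mm and its near (−x) edge is 2712 mm from the wall's −x end. The opening passes through the full wall thickness.


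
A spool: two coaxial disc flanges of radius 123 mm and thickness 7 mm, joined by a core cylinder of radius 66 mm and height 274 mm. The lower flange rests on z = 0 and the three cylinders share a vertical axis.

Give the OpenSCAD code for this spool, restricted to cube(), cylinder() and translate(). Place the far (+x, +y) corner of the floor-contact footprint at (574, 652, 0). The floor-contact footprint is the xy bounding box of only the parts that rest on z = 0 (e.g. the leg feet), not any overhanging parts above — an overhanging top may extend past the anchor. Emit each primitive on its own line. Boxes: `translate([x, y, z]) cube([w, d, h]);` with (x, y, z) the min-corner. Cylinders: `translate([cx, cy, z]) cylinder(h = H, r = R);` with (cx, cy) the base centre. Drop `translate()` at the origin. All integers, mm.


translate([451, 529, 0]) cylinder(h = 7, r = 123);
translate([451, 529, 7]) cylinder(h = 274, r = 66);
translate([451, 529, 281]) cylinder(h = 7, r = 123);


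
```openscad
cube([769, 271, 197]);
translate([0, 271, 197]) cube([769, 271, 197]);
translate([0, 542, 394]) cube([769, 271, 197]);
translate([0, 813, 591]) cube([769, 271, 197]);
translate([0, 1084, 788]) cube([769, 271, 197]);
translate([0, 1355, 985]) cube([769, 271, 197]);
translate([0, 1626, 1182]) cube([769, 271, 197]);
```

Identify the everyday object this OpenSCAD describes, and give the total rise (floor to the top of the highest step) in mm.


A staircase. The total rise is 1379 mm.

7 identical blocks, each offset up and back from the previous — a staircase. Each step is 197 mm tall and there are 7 of them, so the total rise is 7 × 197 = 1379 mm.


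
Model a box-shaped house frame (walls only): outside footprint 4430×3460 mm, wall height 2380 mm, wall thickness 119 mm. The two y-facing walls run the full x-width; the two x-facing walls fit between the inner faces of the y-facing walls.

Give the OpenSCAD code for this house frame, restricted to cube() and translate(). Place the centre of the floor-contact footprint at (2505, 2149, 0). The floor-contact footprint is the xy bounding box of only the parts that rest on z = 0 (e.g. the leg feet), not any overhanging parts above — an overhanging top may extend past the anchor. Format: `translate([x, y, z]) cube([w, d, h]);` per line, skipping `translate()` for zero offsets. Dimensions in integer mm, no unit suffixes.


translate([290, 419, 0]) cube([4430, 119, 2380]);
translate([290, 3760, 0]) cube([4430, 119, 2380]);
translate([290, 538, 0]) cube([119, 3222, 2380]);
translate([4601, 538, 0]) cube([119, 3222, 2380]);


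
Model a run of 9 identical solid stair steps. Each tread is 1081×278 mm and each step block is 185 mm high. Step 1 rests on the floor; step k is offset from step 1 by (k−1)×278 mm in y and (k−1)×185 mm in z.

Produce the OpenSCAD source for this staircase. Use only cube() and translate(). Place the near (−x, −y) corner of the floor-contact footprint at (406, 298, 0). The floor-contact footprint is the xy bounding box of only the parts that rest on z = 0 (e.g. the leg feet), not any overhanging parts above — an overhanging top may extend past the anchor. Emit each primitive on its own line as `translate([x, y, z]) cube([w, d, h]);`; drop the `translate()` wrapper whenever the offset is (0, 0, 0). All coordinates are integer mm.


translate([406, 298, 0]) cube([1081, 278, 185]);
translate([406, 576, 185]) cube([1081, 278, 185]);
translate([406, 854, 370]) cube([1081, 278, 185]);
translate([406, 1132, 555]) cube([1081, 278, 185]);
translate([406, 1410, 740]) cube([1081, 278, 185]);
translate([406, 1688, 925]) cube([1081, 278, 185]);
translate([406, 1966, 1110]) cube([1081, 278, 185]);
translate([406, 2244, 1295]) cube([1081, 278, 185]);
translate([406, 2522, 1480]) cube([1081, 278, 185]);


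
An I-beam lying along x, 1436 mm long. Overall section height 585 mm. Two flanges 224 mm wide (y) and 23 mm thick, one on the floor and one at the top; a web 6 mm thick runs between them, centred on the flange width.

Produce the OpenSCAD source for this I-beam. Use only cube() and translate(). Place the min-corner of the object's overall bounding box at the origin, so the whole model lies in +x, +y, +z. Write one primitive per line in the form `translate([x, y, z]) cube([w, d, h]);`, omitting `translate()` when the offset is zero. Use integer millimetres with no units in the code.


cube([1436, 224, 23]);
translate([0, 109, 23]) cube([1436, 6, 539]);
translate([0, 0, 562]) cube([1436, 224, 23]);


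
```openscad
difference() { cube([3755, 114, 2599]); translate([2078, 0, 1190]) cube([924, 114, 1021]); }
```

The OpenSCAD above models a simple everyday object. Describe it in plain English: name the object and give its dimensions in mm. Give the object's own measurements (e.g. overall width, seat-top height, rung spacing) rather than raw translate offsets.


A wall 3755 mm long (x), 114 mm thick (y), 2599 mm tall, with a rectangular window opening cut through it. The opening is 924 mm wide and 1021 mm tall; its sill is at z = 1190 mm and its near (−x) edge is 2078 mm from the wall's −x end. The opening passes through the full wall thickness.


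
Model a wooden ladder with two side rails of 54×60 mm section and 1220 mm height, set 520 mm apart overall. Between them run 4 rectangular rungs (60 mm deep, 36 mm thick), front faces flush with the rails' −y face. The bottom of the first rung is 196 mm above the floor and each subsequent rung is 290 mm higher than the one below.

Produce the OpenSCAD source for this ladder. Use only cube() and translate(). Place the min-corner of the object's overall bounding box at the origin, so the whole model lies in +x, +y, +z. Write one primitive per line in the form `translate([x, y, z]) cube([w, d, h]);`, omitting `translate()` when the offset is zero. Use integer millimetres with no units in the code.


cube([54, 60, 1220]);
translate([466, 0, 0]) cube([54, 60, 1220]);
translate([54, 0, 196]) cube([412, 60, 36]);
translate([54, 0, 486]) cube([412, 60, 36]);
translate([54, 0, 776]) cube([412, 60, 36]);
translate([54, 0, 1066]) cube([412, 60, 36]);


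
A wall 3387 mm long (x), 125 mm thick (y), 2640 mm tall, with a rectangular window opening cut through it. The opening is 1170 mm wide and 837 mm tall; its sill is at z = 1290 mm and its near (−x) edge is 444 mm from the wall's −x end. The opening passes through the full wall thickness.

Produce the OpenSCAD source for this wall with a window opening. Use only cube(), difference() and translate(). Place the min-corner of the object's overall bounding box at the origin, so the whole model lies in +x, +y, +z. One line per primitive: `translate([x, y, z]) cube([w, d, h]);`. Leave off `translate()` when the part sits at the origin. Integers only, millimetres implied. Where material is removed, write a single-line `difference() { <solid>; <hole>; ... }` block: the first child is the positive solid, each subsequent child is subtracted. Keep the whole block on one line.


difference() { cube([3387, 125, 2640]); translate([444, 0, 1290]) cube([1170, 125, 837]); }


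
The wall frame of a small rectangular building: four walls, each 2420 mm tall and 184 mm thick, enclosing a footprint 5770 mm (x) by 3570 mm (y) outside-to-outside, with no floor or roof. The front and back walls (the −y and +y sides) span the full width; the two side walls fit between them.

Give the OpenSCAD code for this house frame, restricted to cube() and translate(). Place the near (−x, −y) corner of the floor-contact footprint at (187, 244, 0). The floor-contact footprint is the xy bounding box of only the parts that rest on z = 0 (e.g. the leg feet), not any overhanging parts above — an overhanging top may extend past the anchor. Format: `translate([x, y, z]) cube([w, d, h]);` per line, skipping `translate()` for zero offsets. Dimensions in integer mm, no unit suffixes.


translate([187, 244, 0]) cube([5770, 184, 2420]);
translate([187, 3630, 0]) cube([5770, 184, 2420]);
translate([187, 428, 0]) cube([184, 3202, 2420]);
translate([5773, 428, 0]) cube([184, 3202, 2420]);


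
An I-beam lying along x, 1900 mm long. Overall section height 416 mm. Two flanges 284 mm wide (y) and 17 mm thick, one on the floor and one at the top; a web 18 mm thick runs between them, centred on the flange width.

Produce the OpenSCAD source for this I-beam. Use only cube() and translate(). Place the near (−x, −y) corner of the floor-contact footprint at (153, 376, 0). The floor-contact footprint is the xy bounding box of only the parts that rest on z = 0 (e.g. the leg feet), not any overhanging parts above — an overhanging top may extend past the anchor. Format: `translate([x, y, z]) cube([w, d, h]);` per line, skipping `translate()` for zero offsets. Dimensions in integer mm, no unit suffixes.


translate([153, 376, 0]) cube([1900, 284, 17]);
translate([153, 509, 17]) cube([1900, 18, 382]);
translate([153, 376, 399]) cube([1900, 284, 17]);


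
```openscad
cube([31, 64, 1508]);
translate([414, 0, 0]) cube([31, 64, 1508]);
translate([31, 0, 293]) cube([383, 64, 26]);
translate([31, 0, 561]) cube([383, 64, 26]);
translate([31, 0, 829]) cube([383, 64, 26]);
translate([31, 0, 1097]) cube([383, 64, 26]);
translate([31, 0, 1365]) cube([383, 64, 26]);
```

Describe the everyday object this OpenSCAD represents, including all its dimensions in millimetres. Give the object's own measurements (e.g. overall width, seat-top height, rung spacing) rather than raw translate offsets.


A straight ladder. Two 31×64 mm vertical rails, 1508 mm tall, stand 445 mm apart (outside-to-outside) with their front faces coplanar on the −y side. 5 rungs, each 64 mm deep and 26 mm tall, span between the inner faces of the rails, front faces flush with the rails. The lowest rung's underside is at z = 293 mm and rungs are spaced 268 mm apart (underside to underside).


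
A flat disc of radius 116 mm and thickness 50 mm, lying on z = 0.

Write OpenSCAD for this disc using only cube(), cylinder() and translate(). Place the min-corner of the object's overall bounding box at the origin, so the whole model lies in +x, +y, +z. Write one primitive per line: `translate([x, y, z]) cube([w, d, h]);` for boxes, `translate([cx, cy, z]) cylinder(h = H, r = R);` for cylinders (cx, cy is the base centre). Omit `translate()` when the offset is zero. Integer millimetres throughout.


translate([116, 116, 0]) cylinder(h = 50, r = 116);


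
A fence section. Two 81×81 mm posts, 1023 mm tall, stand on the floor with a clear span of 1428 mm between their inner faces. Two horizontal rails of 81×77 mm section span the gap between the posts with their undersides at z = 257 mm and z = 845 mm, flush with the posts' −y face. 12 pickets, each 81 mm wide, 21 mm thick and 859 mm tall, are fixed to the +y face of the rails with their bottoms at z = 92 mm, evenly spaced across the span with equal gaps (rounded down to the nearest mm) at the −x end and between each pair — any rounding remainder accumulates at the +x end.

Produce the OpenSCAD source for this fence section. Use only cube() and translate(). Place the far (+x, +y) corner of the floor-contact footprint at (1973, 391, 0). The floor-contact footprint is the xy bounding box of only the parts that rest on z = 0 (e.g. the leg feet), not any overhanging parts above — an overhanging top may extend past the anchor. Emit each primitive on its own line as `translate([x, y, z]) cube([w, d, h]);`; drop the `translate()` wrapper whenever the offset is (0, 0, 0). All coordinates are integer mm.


translate([383, 310, 0]) cube([81, 81, 1023]);
translate([1892, 310, 0]) cube([81, 81, 1023]);
translate([464, 310, 257]) cube([1428, 81, 77]);
translate([464, 310, 845]) cube([1428, 81, 77]);
translate([499, 391, 92]) cube([81, 21, 859]);
translate([615, 391, 92]) cube([81, 21, 859]);
translate([731, 391, 92]) cube([81, 21, 859]);
translate([847, 391, 92]) cube([81, 21, 859]);
translate([963, 391, 92]) cube([81, 21, 859]);
translate([1079, 391, 92]) cube([81, 21, 859]);
translate([1195, 391, 92]) cube([81, 21, 859]);
translate([1311, 391, 92]) cube([81, 21, 859]);
translate([1427, 391, 92]) cube([81, 21, 859]);
translate([1543, 391, 92]) cube([81, 21, 859]);
translate([1659, 391, 92]) cube([81, 21, 859]);
translate([1775, 391, 92]) cube([81, 21, 859]);


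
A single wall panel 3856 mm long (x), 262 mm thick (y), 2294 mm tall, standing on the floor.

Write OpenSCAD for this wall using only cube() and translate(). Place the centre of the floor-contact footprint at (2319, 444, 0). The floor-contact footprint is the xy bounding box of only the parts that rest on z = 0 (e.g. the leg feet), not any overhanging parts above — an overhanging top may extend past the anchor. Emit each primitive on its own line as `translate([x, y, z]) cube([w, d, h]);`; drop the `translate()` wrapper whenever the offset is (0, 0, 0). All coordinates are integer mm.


translate([391, 313, 0]) cube([3856, 262, 2294]);


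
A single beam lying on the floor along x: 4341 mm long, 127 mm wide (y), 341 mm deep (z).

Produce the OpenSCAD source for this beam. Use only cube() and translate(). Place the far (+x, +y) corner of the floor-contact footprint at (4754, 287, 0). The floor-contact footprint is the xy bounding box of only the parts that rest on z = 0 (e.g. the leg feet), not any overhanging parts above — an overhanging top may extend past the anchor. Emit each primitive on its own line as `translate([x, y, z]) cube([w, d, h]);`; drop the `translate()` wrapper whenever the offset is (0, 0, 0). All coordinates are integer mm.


translate([413, 160, 0]) cube([4341, 127, 341]);


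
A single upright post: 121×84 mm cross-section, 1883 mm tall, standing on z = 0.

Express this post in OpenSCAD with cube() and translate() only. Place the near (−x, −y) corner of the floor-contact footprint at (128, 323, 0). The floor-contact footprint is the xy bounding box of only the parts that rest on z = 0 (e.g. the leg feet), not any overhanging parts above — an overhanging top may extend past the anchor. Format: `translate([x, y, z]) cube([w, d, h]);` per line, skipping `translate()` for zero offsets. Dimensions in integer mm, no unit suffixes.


translate([128, 323, 0]) cube([121, 84, 1883]);


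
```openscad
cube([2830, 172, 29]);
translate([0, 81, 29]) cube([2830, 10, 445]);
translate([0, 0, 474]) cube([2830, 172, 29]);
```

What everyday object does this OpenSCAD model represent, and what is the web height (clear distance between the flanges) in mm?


An I-beam. The web height is 445 mm.

Two wide flanges with a thin centred web — an I-beam. Overall 503 mm minus two 29 mm flanges gives a web of 503 − 2·29 = 445 mm.


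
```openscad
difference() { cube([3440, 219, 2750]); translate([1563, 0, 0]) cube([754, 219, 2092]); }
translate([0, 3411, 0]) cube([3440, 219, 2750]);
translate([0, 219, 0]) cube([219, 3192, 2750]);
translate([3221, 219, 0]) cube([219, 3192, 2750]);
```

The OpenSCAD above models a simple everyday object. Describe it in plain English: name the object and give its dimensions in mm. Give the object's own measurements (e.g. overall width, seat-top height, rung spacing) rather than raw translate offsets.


A single room: four walls, each 2750 mm tall and 219 mm thick, enclosing an outside footprint 3440×3630 mm (x × y), no floor or roof. The front and back walls (−y and +y sides) run the full x-width; the side walls fit between their inner faces. A door opening 754 mm wide and 2092 mm tall is cut through the front wall from the floor up, its −x edge 1563 mm from the wall's −x end.


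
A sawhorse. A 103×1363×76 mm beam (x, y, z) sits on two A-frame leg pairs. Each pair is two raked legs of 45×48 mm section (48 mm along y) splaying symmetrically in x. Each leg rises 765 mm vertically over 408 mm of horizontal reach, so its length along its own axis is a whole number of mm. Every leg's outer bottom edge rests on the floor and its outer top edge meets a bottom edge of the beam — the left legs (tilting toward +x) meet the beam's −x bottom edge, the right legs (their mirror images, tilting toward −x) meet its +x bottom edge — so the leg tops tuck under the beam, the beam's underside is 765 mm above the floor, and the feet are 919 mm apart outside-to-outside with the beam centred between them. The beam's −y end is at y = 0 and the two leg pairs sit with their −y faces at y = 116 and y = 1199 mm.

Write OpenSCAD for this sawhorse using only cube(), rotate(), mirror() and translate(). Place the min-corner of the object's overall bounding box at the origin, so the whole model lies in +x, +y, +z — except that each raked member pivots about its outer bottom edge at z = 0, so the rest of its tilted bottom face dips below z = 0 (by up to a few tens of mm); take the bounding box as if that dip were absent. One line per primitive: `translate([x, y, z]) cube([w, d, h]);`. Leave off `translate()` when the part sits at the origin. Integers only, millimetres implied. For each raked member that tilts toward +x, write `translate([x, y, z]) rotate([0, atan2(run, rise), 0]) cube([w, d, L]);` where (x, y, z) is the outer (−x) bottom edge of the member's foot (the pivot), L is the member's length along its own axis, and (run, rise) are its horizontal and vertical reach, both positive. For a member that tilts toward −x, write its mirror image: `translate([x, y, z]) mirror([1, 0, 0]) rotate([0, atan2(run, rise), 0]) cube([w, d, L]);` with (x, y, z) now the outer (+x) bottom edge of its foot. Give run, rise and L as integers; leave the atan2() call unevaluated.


translate([408, 0, 765]) cube([103, 1363, 76]);
translate([0, 116, 0]) rotate([0, atan2(408, 765), 0]) cube([45, 48, 867]);
translate([919, 116, 0]) mirror([1, 0, 0]) rotate([0, atan2(408, 765), 0]) cube([45, 48, 867]);
translate([0, 1199, 0]) rotate([0, atan2(408, 765), 0]) cube([45, 48, 867]);
translate([919, 1199, 0]) mirror([1, 0, 0]) rotate([0, atan2(408, 765), 0]) cube([45, 48, 867]);
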